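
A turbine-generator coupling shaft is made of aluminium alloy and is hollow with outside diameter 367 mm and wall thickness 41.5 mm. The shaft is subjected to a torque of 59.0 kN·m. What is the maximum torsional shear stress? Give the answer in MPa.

9.48 MPa

J = π(d_o⁴ − d_i⁴)/32 = π(0.367⁴ − 0.284⁴)/32 = 1.142×10^-3 m⁴.
τ_max = T·r/J = 59000 × 0.183 / 1.142×10^-3 = 9.478×10^6 Pa.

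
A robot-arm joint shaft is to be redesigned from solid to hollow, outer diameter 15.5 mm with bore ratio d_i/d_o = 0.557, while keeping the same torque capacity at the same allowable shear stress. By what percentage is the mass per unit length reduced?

Equal τ_max and T ⇒ the solid shaft needs d_s³ = d_o³(1−k⁴), so d_s = 15.5·(1−0.557⁴)^(1/3) = 14.99 mm.
Area ratio A_h/A_s = d_o²(1−k²)/d_s² = (1−k²)/(1−k⁴)^(2/3) = 0.7379.
Mass saving = 1 − 0.7379 = 26.2 %.

26.2 %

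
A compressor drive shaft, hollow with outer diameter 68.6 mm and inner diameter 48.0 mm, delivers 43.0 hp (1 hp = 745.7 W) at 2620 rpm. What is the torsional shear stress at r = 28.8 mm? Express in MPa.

ω = 2π·2620/60 = 274.4 rad/s, so T = P/ω = 43.0×745.7 / 274.4 = 116.9 N·m.
J = π(d_o⁴ − d_i⁴)/32 = π(0.0686⁴ − 0.0480⁴)/32 = 1.653×10^-6 m⁴.
Shear stress varies linearly with radius: τ = T·r/J = 116.9 × 0.0288 / 1.653×10^-6 = 2.036×10^6 Pa.

2.04 MPa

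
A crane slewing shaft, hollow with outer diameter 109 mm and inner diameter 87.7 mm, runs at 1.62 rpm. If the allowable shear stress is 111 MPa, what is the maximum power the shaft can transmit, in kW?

2.78 kW

J = π(d_o⁴ − d_i⁴)/32 = π(0.109⁴ − 0.0877⁴)/32 = 8.051×10^-6 m⁴.
T_max = τ_allow·J/r = 1.11×10^8 × 8.051×10^-6 / 0.0545 = 16400 N·m.
ω = 2π·1.62/60 = 0.1696 rad/s, so P_max = T_max·ω = 2782 W.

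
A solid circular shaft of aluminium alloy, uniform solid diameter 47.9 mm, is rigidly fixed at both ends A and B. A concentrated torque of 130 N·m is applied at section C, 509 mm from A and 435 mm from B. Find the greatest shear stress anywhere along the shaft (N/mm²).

With uniform GJ and both ends fixed, compatibility θ_AC = θ_CB gives T_A·a = T_B·b, together with T_A + T_B = T₀.
T_A = T₀·b/(a+b) = 130.0·435/944.0 = 59.90 N·m; T_B = 70.10 N·m.
τ in each portion: τ_AC = 2.78×10^6 Pa, τ_CB = 3.25×10^6 Pa; maximum is in CB.
τ_max = T_CB·r/J = 70.10·0.0239/5.17×10^-7 = 3.248×10^6 Pa.

3.25 N/mm²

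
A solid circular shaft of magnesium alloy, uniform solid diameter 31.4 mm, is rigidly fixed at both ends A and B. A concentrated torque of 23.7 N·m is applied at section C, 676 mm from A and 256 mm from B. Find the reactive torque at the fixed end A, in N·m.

With uniform GJ and both ends fixed, compatibility θ_AC = θ_CB gives T_A·a = T_B·b, together with T_A + T_B = T₀.
T_A = T₀·b/(a+b) = 23.70·256/932.0 = 6.510 N·m; T_B = 17.19 N·m.

6.51 N·m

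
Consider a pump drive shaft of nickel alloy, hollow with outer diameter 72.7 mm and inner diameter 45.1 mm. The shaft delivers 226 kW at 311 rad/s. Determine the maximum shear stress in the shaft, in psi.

ω = 311 rad/s, so T = P/ω = 226×10³ / 311.0 = 726.7 N·m.
J = π(d_o⁴ − d_i⁴)/32 = π(0.0727⁴ − 0.0451⁴)/32 = 2.336×10^-6 m⁴.
τ_max = T·r/J = 726.7 × 0.0364 / 2.336×10^-6 = 1.131×10^7 Pa.

1640 psi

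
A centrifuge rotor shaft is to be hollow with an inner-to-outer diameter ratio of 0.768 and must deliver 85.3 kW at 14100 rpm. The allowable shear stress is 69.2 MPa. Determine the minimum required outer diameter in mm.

18.7 mm

ω = 2π·14100/60 = 1477 rad/s, so T = P/ω = 85.3×10³ / 1477 = 57.77 N·m.
For a hollow shaft with d_i/d_o = 0.768: τ_max = 16T/(π d_o³ (1−k⁴)), so d_o = [16T/(π τ_allow (1−k⁴))]^(1/3) = [16·57.77/(π·6.92×10^7·0.6521)]^(1/3) = 0.01868 m.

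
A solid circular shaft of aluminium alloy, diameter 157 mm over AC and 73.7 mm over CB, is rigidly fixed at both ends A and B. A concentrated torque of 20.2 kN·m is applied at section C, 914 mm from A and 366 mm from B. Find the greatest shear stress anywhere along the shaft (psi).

4030 psi

Compatibility: T_A·a/J_AC = T_B·b/J_CB with T_A + T_B = T₀.
J_AC = 5.96×10^-5 m⁴, J_CB = 2.90×10^-6 m⁴, so T_A = T₀·(J_AC/a)/((J_AC/a)+(J_CB/b)) = 18020 N·m, T_B = 2185 N·m.
τ in each portion: τ_AC = 2.37×10^7 Pa, τ_CB = 2.78×10^7 Pa; maximum is in CB.
τ_max = T_CB·r/J = 2185·0.0369/2.90×10^-6 = 2.779×10^7 Pa.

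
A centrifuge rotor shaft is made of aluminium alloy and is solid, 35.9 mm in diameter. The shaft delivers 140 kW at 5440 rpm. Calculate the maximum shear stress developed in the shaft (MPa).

ω = 2π·5440/60 = 569.7 rad/s, so T = P/ω = 140×10³ / 569.7 = 245.8 N·m.
J = πd⁴/32 = π(0.0359)⁴/32 = 1.631×10^-7 m⁴.
τ_max = T·r/J = 245.8 × 0.0180 / 1.631×10^-7 = 2.705×10^7 Pa.

27.1 MPa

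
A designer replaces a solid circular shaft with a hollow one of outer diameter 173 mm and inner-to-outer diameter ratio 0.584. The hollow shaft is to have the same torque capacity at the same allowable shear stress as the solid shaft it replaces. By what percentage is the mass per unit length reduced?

Equal τ_max and T ⇒ the solid shaft needs d_s³ = d_o³(1−k⁴), so d_s = 173·(1−0.584⁴)^(1/3) = 166.0 mm.
Area ratio A_h/A_s = d_o²(1−k²)/d_s² = (1−k²)/(1−k⁴)^(2/3) = 0.7156.
Mass saving = 1 − 0.7156 = 28.4 %.

28.4 %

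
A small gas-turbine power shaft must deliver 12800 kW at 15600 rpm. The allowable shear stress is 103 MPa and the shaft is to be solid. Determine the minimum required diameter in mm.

72.9 mm

ω = 2π·15600/60 = 1634 rad/s, so T = P/ω = 12800×10³ / 1634 = 7835 N·m.
For a solid shaft τ_max = 16T/(πd³), so d = (16T/(π τ_allow))^(1/3) = (16·7835/(π·1.03×10^8))^(1/3) = 0.07290 m.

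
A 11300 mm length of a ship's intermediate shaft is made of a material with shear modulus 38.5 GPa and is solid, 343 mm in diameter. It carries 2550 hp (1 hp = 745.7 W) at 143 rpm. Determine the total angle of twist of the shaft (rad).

0.0274 rad

ω = 2π·143/60 = 14.97 rad/s, so T = P/ω = 2550×745.7 / 14.97 = 127000 N·m.
J = πd⁴/32 = π(0.343)⁴/32 = 1.359×10^-3 m⁴.
θ = T·L/(G·J) = 127000 × 11.3 / (38.5×10⁹ × 1.359×10^-3) = 0.02743 rad.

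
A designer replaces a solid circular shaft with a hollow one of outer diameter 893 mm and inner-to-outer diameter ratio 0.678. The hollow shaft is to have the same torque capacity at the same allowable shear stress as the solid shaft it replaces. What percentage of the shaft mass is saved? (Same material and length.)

Equal τ_max and T ⇒ the solid shaft needs d_s³ = d_o³(1−k⁴), so d_s = 893·(1−0.678⁴)^(1/3) = 825.1 mm.
Area ratio A_h/A_s = d_o²(1−k²)/d_s² = (1−k²)/(1−k⁴)^(2/3) = 0.6330.
Mass saving = 1 − 0.6330 = 36.7 %.

36.7 %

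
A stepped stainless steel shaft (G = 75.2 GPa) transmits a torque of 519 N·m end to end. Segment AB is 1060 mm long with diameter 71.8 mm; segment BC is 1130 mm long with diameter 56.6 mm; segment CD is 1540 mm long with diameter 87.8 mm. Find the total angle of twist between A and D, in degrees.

0.709°

J_AB = π(0.0718)⁴/32 = 2.61×10^-6 m⁴; J_BC = π(0.0566)⁴/32 = 1.01×10^-6 m⁴; J_CD = π(0.0878)⁴/32 = 5.83×10^-6 m⁴.
θ = (T/G)·Σ L_i/J_i = (519.0/75.2×10⁹)·(1.06/2.61×10^-6 + 1.13/1.01×10^-6 + 1.54/5.83×10^-6) = 0.01237 rad.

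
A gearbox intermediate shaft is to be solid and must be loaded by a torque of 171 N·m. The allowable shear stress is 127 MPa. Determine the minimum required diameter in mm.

For a solid shaft τ_max = 16T/(πd³), so d = (16T/(π τ_allow))^(1/3) = (16·171.0/(π·1.27×10^8))^(1/3) = 0.01900 m.

19.0 mm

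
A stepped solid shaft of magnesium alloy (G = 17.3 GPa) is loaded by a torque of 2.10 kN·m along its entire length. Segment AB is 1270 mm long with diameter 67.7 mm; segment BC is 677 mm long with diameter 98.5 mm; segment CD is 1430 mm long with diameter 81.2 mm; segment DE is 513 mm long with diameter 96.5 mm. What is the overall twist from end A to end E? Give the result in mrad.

132 mrad

J_AB = π(0.0677)⁴/32 = 2.06×10^-6 m⁴; J_BC = π(0.0985)⁴/32 = 9.24×10^-6 m⁴; J_CD = π(0.0812)⁴/32 = 4.27×10^-6 m⁴; J_DE = π(0.0965)⁴/32 = 8.51×10^-6 m⁴.
θ = (T/G)·Σ L_i/J_i = (2100/17.3×10⁹)·(1.27/2.06×10^-6 + 0.677/9.24×10^-6 + 1.43/4.27×10^-6 + 0.513/8.51×10^-6) = 0.1316 rad.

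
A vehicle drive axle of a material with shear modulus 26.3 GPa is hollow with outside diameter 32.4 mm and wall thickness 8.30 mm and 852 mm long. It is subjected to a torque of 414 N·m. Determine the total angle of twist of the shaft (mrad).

131 mrad

J = π(d_o⁴ − d_i⁴)/32 = π(0.0324⁴ − 0.0158⁴)/32 = 1.021×10^-7 m⁴.
θ = T·L/(G·J) = 414.0 × 0.852 / (26.3×10⁹ × 1.021×10^-7) = 0.1314 rad.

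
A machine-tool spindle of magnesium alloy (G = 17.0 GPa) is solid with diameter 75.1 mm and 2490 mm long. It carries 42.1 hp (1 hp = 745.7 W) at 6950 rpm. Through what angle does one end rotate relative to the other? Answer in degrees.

0.116°

ω = 2π·6950/60 = 727.8 rad/s, so T = P/ω = 42.1×745.7 / 727.8 = 43.14 N·m.
J = πd⁴/32 = π(0.0751)⁴/32 = 3.123×10^-6 m⁴.
θ = T·L/(G·J) = 43.14 × 2.49 / (17.0×10⁹ × 3.123×10^-6) = 2.023×10^-3 rad.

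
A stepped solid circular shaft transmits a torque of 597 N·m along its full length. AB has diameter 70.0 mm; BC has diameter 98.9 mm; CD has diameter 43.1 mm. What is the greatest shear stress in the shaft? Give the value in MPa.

38.0 MPa

Under the same torque, τ_max = 16T/(πd³) is largest where d is smallest — segment CD (d = 43.1 mm).
τ_max = 16·597.0/(π·(0.0431)³) = 3.798×10^7 Pa.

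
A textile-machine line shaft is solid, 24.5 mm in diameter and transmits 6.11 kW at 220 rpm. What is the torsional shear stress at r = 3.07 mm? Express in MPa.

23.0 MPa

ω = 2π·220/60 = 23.04 rad/s, so T = P/ω = 6.11×10³ / 23.04 = 265.2 N·m.
J = πd⁴/32 = π(0.0245)⁴/32 = 3.537×10^-8 m⁴.
Shear stress varies linearly with radius: τ = T·r/J = 265.2 × 0.00307 / 3.537×10^-8 = 2.302×10^7 Pa.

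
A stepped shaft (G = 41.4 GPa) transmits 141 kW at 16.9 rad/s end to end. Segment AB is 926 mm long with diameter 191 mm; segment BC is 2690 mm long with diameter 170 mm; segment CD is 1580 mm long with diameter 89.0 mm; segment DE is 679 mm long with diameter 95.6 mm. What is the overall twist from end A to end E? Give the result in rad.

0.0764 rad

ω = 16.9 rad/s, so T = P/ω = 141×10³ / 16.90 = 8343 N·m.
J_AB = π(0.191)⁴/32 = 1.31×10^-4 m⁴; J_BC = π(0.170)⁴/32 = 8.20×10^-5 m⁴; J_CD = π(0.0890)⁴/32 = 6.16×10^-6 m⁴; J_DE = π(0.0956)⁴/32 = 8.20×10^-6 m⁴.
θ = (T/G)·Σ L_i/J_i = (8343/41.4×10⁹)·(0.926/1.31×10^-4 + 2.69/8.20×10^-5 + 1.58/6.16×10^-6 + 0.679/8.20×10^-6) = 0.07642 rad.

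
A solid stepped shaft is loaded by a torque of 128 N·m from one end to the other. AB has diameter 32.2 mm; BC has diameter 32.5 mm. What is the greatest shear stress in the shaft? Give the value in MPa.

Under the same torque, τ_max = 16T/(πd³) is largest where d is smallest — segment AB (d = 32.2 mm).
τ_max = 16·128.0/(π·(0.0322)³) = 1.953×10^7 Pa.

19.5 MPa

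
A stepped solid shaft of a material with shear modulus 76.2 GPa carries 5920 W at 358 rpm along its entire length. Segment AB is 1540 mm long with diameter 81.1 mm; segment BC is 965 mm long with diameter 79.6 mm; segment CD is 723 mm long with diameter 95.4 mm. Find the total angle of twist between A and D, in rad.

ω = 2π·358/60 = 37.49 rad/s, so T = P/ω = 5920 / 37.49 = 157.9 N·m.
J_AB = π(0.0811)⁴/32 = 4.25×10^-6 m⁴; J_BC = π(0.0796)⁴/32 = 3.94×10^-6 m⁴; J_CD = π(0.0954)⁴/32 = 8.13×10^-6 m⁴.
θ = (T/G)·Σ L_i/J_i = (157.9/76.2×10⁹)·(1.54/4.25×10^-6 + 0.965/3.94×10^-6 + 0.723/8.13×10^-6) = 1.443×10^-3 rad.

0.00144 rad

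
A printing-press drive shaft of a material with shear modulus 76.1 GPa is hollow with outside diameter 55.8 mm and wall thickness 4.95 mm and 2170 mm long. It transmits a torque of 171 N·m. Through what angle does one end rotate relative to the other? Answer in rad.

J = π(d_o⁴ − d_i⁴)/32 = π(0.0558⁴ − 0.0459⁴)/32 = 5.160×10^-7 m⁴.
θ = T·L/(G·J) = 171.0 × 2.17 / (76.1×10⁹ × 5.160×10^-7) = 9.449×10^-3 rad.

0.00945 rad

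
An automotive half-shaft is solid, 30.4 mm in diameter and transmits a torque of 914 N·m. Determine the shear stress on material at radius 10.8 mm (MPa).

J = πd⁴/32 = π(0.0304)⁴/32 = 8.385×10^-8 m⁴.
Shear stress varies linearly with radius: τ = T·r/J = 914.0 × 0.0108 / 8.385×10^-8 = 1.177×10^8 Pa.

118 MPa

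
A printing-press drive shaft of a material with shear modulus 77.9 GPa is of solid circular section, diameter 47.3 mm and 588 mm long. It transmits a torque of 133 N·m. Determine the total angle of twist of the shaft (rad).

0.00204 rad

J = πd⁴/32 = π(0.0473)⁴/32 = 4.914×10^-7 m⁴.
θ = T·L/(G·J) = 133.0 × 0.588 / (77.9×10⁹ × 4.914×10^-7) = 2.043×10^-3 rad.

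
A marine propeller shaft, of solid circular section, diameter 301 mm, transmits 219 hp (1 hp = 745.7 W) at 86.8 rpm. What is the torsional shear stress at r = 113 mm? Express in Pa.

ω = 2π·86.8/60 = 9.090 rad/s, so T = P/ω = 219×745.7 / 9.090 = 17970 N·m.
J = πd⁴/32 = π(0.301)⁴/32 = 8.059×10^-4 m⁴.
Shear stress varies linearly with radius: τ = T·r/J = 17970 × 0.113 / 8.059×10^-4 = 2.519×10^6 Pa.

2.52e6 Pa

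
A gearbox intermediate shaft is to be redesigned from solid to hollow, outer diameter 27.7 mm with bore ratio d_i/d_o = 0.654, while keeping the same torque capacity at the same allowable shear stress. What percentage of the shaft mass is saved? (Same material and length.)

Equal τ_max and T ⇒ the solid shaft needs d_s³ = d_o³(1−k⁴), so d_s = 27.7·(1−0.654⁴)^(1/3) = 25.90 mm.
Area ratio A_h/A_s = d_o²(1−k²)/d_s² = (1−k²)/(1−k⁴)^(2/3) = 0.6548.
Mass saving = 1 − 0.6548 = 34.5 %.

34.5 %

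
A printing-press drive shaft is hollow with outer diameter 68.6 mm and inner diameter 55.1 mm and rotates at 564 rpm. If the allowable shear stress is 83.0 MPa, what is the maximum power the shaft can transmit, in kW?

181 kW

J = π(d_o⁴ − d_i⁴)/32 = π(0.0686⁴ − 0.0551⁴)/32 = 1.269×10^-6 m⁴.
T_max = τ_allow·J/r = 8.30×10^7 × 1.269×10^-6 / 0.0343 = 3071 N·m.
ω = 2π·564/60 = 59.06 rad/s, so P_max = T_max·ω = 1.814×10^5 W.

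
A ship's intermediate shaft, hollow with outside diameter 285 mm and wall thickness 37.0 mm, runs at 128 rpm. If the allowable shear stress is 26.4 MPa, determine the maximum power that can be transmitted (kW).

1130 kW

J = π(d_o⁴ − d_i⁴)/32 = π(0.285⁴ − 0.211⁴)/32 = 4.531×10^-4 m⁴.
T_max = τ_allow·J/r = 2.64×10^7 × 4.531×10^-4 / 0.142 = 83950 N·m.
ω = 2π·128/60 = 13.40 rad/s, so P_max = T_max·ω = 1.125×10^6 W.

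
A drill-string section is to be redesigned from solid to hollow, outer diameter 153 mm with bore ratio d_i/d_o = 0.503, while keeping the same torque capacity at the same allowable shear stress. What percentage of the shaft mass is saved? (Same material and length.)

21.9 %

Equal τ_max and T ⇒ the solid shaft needs d_s³ = d_o³(1−k⁴), so d_s = 153·(1−0.503⁴)^(1/3) = 149.7 mm.
Area ratio A_h/A_s = d_o²(1−k²)/d_s² = (1−k²)/(1−k⁴)^(2/3) = 0.7807.
Mass saving = 1 − 0.7807 = 21.9 %.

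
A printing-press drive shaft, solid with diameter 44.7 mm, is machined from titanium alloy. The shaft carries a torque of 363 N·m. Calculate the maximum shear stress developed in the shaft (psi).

J = πd⁴/32 = π(0.0447)⁴/32 = 3.919×10^-7 m⁴.
τ_max = T·r/J = 363.0 × 0.0224 / 3.919×10^-7 = 2.070×10^7 Pa.

3000 psi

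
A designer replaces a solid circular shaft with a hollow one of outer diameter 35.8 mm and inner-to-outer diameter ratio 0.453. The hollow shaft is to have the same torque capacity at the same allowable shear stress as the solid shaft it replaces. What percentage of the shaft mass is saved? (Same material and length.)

Equal τ_max and T ⇒ the solid shaft needs d_s³ = d_o³(1−k⁴), so d_s = 35.8·(1−0.453⁴)^(1/3) = 35.29 mm.
Area ratio A_h/A_s = d_o²(1−k²)/d_s² = (1−k²)/(1−k⁴)^(2/3) = 0.8179.
Mass saving = 1 − 0.8179 = 18.2 %.

18.2 %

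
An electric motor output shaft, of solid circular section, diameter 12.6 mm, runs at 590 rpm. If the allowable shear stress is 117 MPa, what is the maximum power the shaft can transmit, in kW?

J = πd⁴/32 = π(0.0126)⁴/32 = 2.474×10^-9 m⁴.
T_max = τ_allow·J/r = 1.17×10^8 × 2.474×10^-9 / 0.00630 = 45.95 N·m.
ω = 2π·590/60 = 61.78 rad/s, so P_max = T_max·ω = 2839 W.

2.84 kW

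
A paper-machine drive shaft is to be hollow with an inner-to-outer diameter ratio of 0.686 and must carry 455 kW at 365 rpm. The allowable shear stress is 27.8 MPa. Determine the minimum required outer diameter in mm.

ω = 2π·365/60 = 38.22 rad/s, so T = P/ω = 455×10³ / 38.22 = 11900 N·m.
For a hollow shaft with d_i/d_o = 0.686: τ_max = 16T/(π d_o³ (1−k⁴)), so d_o = [16T/(π τ_allow (1−k⁴))]^(1/3) = [16·11900/(π·2.78×10^7·0.7785)]^(1/3) = 0.1410 m.

141 mm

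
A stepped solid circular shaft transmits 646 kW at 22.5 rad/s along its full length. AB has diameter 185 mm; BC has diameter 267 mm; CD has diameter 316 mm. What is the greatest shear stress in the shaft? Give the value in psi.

3350 psi

ω = 22.5 rad/s, so T = P/ω = 646×10³ / 22.50 = 28710 N·m.
Under the same torque, τ_max = 16T/(πd³) is largest where d is smallest — segment AB (d = 185 mm).
τ_max = 16·28710/(π·(0.185)³) = 2.309×10^7 Pa.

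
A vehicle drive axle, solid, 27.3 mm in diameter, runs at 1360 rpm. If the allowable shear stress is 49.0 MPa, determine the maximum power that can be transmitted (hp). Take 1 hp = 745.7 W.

J = πd⁴/32 = π(0.0273)⁴/32 = 5.453×10^-8 m⁴.
T_max = τ_allow·J/r = 4.90×10^7 × 5.453×10^-8 / 0.0137 = 195.8 N·m.
ω = 2π·1360/60 = 142.4 rad/s, so P_max = T_max·ω = 2.788×10^4 W.

37.4 hp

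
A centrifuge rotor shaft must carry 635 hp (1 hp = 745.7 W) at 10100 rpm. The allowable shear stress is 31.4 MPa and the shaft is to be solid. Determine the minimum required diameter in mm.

41.7 mm

ω = 2π·10100/60 = 1058 rad/s, so T = P/ω = 635×745.7 / 1058 = 447.7 N·m.
For a solid shaft τ_max = 16T/(πd³), so d = (16T/(π τ_allow))^(1/3) = (16·447.7/(π·3.14×10^7))^(1/3) = 0.04172 m.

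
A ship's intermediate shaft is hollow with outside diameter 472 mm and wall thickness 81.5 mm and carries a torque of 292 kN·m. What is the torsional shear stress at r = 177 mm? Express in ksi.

1.88 ksi

J = π(d_o⁴ − d_i⁴)/32 = π(0.472⁴ − 0.309⁴)/32 = 3.978×10^-3 m⁴.
Shear stress varies linearly with radius: τ = T·r/J = 292000 × 0.177 / 3.978×10^-3 = 1.299×10^7 Pa.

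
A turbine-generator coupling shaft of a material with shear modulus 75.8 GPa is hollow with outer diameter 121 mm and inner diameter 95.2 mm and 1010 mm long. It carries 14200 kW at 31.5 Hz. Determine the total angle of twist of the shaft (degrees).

ω = 2π·31.5 = 197.9 rad/s, so T = P/ω = 14200×10³ / 197.9 = 71750 N·m.
J = π(d_o⁴ − d_i⁴)/32 = π(0.121⁴ − 0.0952⁴)/32 = 1.298×10^-5 m⁴.
θ = T·L/(G·J) = 71750 × 1.01 / (75.8×10⁹ × 1.298×10^-5) = 0.07365 rad.

4.22°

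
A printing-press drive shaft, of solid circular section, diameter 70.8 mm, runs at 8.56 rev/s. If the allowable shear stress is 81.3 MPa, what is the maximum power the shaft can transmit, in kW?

305 kW

J = πd⁴/32 = π(0.0708)⁴/32 = 2.467×10^-6 m⁴.
T_max = τ_allow·J/r = 8.13×10^7 × 2.467×10^-6 / 0.0354 = 5665 N·m.
ω = 2π·8.56 = 53.78 rad/s, so P_max = T_max·ω = 3.047×10^5 W.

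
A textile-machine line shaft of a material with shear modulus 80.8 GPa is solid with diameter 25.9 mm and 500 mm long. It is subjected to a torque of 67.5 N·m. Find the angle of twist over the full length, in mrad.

J = πd⁴/32 = π(0.0259)⁴/32 = 4.418×10^-8 m⁴.
θ = T·L/(G·J) = 67.50 × 0.500 / (80.8×10⁹ × 4.418×10^-8) = 9.455×10^-3 rad.

9.46 mrad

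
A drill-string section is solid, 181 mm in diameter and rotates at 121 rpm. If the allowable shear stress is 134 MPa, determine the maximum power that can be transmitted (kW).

1980 kW

J = πd⁴/32 = π(0.181)⁴/32 = 1.054×10^-4 m⁴.
T_max = τ_allow·J/r = 1.34×10^8 × 1.054×10^-4 / 0.0905 = 156000 N·m.
ω = 2π·121/60 = 12.67 rad/s, so P_max = T_max·ω = 1.977×10^6 W.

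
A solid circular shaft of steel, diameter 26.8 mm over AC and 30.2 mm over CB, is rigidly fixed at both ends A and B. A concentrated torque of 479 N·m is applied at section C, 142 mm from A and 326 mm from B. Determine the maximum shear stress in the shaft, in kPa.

74400 kPa

Compatibility: T_A·a/J_AC = T_B·b/J_CB with T_A + T_B = T₀.
J_AC = 5.06×10^-8 m⁴, J_CB = 8.17×10^-8 m⁴, so T_A = T₀·(J_AC/a)/((J_AC/a)+(J_CB/b)) = 281.4 N·m, T_B = 197.6 N·m.
τ in each portion: τ_AC = 7.44×10^7 Pa, τ_CB = 3.65×10^7 Pa; maximum is in AC.
τ_max = T_AC·r/J = 281.4·0.0134/5.06×10^-8 = 7.445×10^7 Pa.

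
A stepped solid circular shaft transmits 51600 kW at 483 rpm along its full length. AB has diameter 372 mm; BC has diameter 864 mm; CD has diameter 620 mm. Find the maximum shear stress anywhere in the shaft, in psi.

14600 psi

ω = 2π·483/60 = 50.58 rad/s, so T = P/ω = 51600×10³ / 50.58 = 1.020e6 N·m.
Under the same torque, τ_max = 16T/(πd³) is largest where d is smallest — segment AB (d = 372 mm).
τ_max = 16·1.020e6/(π·(0.372)³) = 1.009×10^8 Pa.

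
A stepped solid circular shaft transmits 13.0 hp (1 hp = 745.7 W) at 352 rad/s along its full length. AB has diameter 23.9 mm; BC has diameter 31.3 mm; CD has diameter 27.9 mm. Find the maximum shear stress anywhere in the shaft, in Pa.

1.03e7 Pa

ω = 352 rad/s, so T = P/ω = 13.0×745.7 / 352.0 = 27.54 N·m.
Under the same torque, τ_max = 16T/(πd³) is largest where d is smallest — segment AB (d = 23.9 mm).
τ_max = 16·27.54/(π·(0.0239)³) = 1.027×10^7 Pa.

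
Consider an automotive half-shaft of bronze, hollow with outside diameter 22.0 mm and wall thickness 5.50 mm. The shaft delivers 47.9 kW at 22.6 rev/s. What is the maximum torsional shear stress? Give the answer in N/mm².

ω = 2π·22.6 = 142.0 rad/s, so T = P/ω = 47.9×10³ / 142.0 = 337.3 N·m.
J = π(d_o⁴ − d_i⁴)/32 = π(0.0220⁴ − 0.0110⁴)/32 = 2.156×10^-8 m⁴.
τ_max = T·r/J = 337.3 × 0.0110 / 2.156×10^-8 = 1.721×10^8 Pa.

172 N/mm²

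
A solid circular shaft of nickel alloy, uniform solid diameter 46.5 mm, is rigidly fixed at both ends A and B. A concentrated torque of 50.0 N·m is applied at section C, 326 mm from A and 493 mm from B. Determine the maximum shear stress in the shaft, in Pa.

1.52e6 Pa

With uniform GJ and both ends fixed, compatibility θ_AC = θ_CB gives T_A·a = T_B·b, together with T_A + T_B = T₀.
T_A = T₀·b/(a+b) = 50.00·493/819.0 = 30.10 N·m; T_B = 19.90 N·m.
τ in each portion: τ_AC = 1.52×10^6 Pa, τ_CB = 1.01×10^6 Pa; maximum is in AC.
τ_max = T_AC·r/J = 30.10·0.0232/4.59×10^-7 = 1.525×10^6 Pa.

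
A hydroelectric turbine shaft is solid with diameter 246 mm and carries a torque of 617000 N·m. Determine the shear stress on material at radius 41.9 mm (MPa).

71.9 MPa

J = πd⁴/32 = π(0.246)⁴/32 = 3.595×10^-4 m⁴.
Shear stress varies linearly with radius: τ = T·r/J = 617000 × 0.0419 / 3.595×10^-4 = 7.190×10^7 Pa.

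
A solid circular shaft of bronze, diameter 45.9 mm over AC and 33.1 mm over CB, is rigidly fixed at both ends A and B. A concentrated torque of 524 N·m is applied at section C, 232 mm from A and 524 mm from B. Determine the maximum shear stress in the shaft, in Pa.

2.46e7 Pa

Compatibility: T_A·a/J_AC = T_B·b/J_CB with T_A + T_B = T₀.
J_AC = 4.36×10^-7 m⁴, J_CB = 1.18×10^-7 m⁴, so T_A = T₀·(J_AC/a)/((J_AC/a)+(J_CB/b)) = 468.0 N·m, T_B = 56.03 N·m.
τ in each portion: τ_AC = 2.46×10^7 Pa, τ_CB = 7.87×10^6 Pa; maximum is in AC.
τ_max = T_AC·r/J = 468.0·0.0229/4.36×10^-7 = 2.465×10^7 Pa.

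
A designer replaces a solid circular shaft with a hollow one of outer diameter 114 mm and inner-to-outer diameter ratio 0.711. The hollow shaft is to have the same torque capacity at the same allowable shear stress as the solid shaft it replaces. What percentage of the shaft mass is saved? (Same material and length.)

Equal τ_max and T ⇒ the solid shaft needs d_s³ = d_o³(1−k⁴), so d_s = 114·(1−0.711⁴)^(1/3) = 103.3 mm.
Area ratio A_h/A_s = d_o²(1−k²)/d_s² = (1−k²)/(1−k⁴)^(2/3) = 0.6020.
Mass saving = 1 − 0.6020 = 39.8 %.

39.8 %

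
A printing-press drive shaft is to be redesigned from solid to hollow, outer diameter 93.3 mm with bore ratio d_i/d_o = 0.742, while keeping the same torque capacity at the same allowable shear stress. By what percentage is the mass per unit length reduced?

Equal τ_max and T ⇒ the solid shaft needs d_s³ = d_o³(1−k⁴), so d_s = 93.3·(1−0.742⁴)^(1/3) = 82.72 mm.
Area ratio A_h/A_s = d_o²(1−k²)/d_s² = (1−k²)/(1−k⁴)^(2/3) = 0.5718.
Mass saving = 1 − 0.5718 = 42.8 %.

42.8 %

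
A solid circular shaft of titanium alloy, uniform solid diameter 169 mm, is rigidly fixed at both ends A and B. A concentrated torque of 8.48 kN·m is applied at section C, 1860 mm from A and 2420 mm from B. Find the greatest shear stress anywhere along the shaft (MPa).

5.06 MPa

With uniform GJ and both ends fixed, compatibility θ_AC = θ_CB gives T_A·a = T_B·b, together with T_A + T_B = T₀.
T_A = T₀·b/(a+b) = 8480·2420/4280 = 4795 N·m; T_B = 3685 N·m.
τ in each portion: τ_AC = 5.06×10^6 Pa, τ_CB = 3.89×10^6 Pa; maximum is in AC.
τ_max = T_AC·r/J = 4795·0.0845/8.01×10^-5 = 5.059×10^6 Pa.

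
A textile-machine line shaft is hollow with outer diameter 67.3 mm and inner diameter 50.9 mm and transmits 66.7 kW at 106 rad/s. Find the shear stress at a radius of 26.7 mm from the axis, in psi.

ω = 106 rad/s, so T = P/ω = 66.7×10³ / 106.0 = 629.2 N·m.
J = π(d_o⁴ − d_i⁴)/32 = π(0.0673⁴ − 0.0509⁴)/32 = 1.355×10^-6 m⁴.
Shear stress varies linearly with radius: τ = T·r/J = 629.2 × 0.0267 / 1.355×10^-6 = 1.240×10^7 Pa.

1800 psi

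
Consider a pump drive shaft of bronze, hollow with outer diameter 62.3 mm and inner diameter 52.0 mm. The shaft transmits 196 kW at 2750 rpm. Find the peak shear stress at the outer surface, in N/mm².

ω = 2π·2750/60 = 288.0 rad/s, so T = P/ω = 196×10³ / 288.0 = 680.6 N·m.
J = π(d_o⁴ − d_i⁴)/32 = π(0.0623⁴ − 0.0520⁴)/32 = 7.611×10^-7 m⁴.
τ_max = T·r/J = 680.6 × 0.0311 / 7.611×10^-7 = 2.785×10^7 Pa.

27.9 N/mm²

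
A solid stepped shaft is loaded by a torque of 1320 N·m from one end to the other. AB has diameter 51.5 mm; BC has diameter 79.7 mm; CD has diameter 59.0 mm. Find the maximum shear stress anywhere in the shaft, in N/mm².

Under the same torque, τ_max = 16T/(πd³) is largest where d is smallest — segment AB (d = 51.5 mm).
τ_max = 16·1320/(π·(0.0515)³) = 4.922×10^7 Pa.

49.2 N/mm²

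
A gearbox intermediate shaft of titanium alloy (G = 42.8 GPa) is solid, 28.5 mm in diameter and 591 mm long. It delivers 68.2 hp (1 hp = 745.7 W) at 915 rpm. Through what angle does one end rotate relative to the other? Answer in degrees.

ω = 2π·915/60 = 95.82 rad/s, so T = P/ω = 68.2×745.7 / 95.82 = 530.8 N·m.
J = πd⁴/32 = π(0.0285)⁴/32 = 6.477×10^-8 m⁴.
θ = T·L/(G·J) = 530.8 × 0.591 / (42.8×10⁹ × 6.477×10^-8) = 0.1132 rad.

6.48°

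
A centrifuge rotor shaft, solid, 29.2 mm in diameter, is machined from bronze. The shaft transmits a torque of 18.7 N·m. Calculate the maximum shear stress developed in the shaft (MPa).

3.83 MPa

J = πd⁴/32 = π(0.0292)⁴/32 = 7.137×10^-8 m⁴.
τ_max = T·r/J = 18.70 × 0.0146 / 7.137×10^-8 = 3.825×10^6 Pa.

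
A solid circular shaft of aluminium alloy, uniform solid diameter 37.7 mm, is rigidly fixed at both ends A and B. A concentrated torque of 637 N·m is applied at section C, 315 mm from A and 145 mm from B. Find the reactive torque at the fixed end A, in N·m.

201 N·m

With uniform GJ and both ends fixed, compatibility θ_AC = θ_CB gives T_A·a = T_B·b, together with T_A + T_B = T₀.
T_A = T₀·b/(a+b) = 637.0·145/460.0 = 200.8 N·m; T_B = 436.2 N·m.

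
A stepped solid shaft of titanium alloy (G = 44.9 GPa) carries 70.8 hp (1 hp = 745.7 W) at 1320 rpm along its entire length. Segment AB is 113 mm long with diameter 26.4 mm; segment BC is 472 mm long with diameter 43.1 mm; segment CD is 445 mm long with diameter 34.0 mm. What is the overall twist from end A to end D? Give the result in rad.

0.0609 rad

ω = 2π·1320/60 = 138.2 rad/s, so T = P/ω = 70.8×745.7 / 138.2 = 381.9 N·m.
J_AB = π(0.0264)⁴/32 = 4.77×10^-8 m⁴; J_BC = π(0.0431)⁴/32 = 3.39×10^-7 m⁴; J_CD = π(0.0340)⁴/32 = 1.31×10^-7 m⁴.
θ = (T/G)·Σ L_i/J_i = (381.9/44.9×10⁹)·(0.113/4.77×10^-8 + 0.472/3.39×10^-7 + 0.445/1.31×10^-7) = 0.06086 rad.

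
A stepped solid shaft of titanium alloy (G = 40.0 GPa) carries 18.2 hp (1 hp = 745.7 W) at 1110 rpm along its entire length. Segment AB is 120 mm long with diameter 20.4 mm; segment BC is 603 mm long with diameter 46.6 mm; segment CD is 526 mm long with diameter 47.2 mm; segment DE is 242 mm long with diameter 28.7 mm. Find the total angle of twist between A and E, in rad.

0.0382 rad

ω = 2π·1110/60 = 116.2 rad/s, so T = P/ω = 18.2×745.7 / 116.2 = 116.8 N·m.
J_AB = π(0.0204)⁴/32 = 1.70×10^-8 m⁴; J_BC = π(0.0466)⁴/32 = 4.63×10^-7 m⁴; J_CD = π(0.0472)⁴/32 = 4.87×10^-7 m⁴; J_DE = π(0.0287)⁴/32 = 6.66×10^-8 m⁴.
θ = (T/G)·Σ L_i/J_i = (116.8/40.0×10⁹)·(0.120/1.70×10^-8 + 0.603/4.63×10^-7 + 0.526/4.87×10^-7 + 0.242/6.66×10^-8) = 0.03816 rad.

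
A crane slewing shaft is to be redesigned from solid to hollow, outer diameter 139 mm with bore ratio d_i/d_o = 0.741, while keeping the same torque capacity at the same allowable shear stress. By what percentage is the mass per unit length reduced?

Equal τ_max and T ⇒ the solid shaft needs d_s³ = d_o³(1−k⁴), so d_s = 139·(1−0.741⁴)^(1/3) = 123.3 mm.
Area ratio A_h/A_s = d_o²(1−k²)/d_s² = (1−k²)/(1−k⁴)^(2/3) = 0.5728.
Mass saving = 1 − 0.5728 = 42.7 %.

42.7 %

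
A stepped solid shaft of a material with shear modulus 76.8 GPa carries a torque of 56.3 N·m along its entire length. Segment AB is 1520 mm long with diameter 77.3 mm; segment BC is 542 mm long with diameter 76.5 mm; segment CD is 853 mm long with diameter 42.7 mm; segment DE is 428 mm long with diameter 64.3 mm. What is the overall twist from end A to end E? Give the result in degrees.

0.145°

J_AB = π(0.0773)⁴/32 = 3.51×10^-6 m⁴; J_BC = π(0.0765)⁴/32 = 3.36×10^-6 m⁴; J_CD = π(0.0427)⁴/32 = 3.26×10^-7 m⁴; J_DE = π(0.0643)⁴/32 = 1.68×10^-6 m⁴.
θ = (T/G)·Σ L_i/J_i = (56.30/76.8×10⁹)·(1.52/3.51×10^-6 + 0.542/3.36×10^-6 + 0.853/3.26×10^-7 + 0.428/1.68×10^-6) = 2.539×10^-3 rad.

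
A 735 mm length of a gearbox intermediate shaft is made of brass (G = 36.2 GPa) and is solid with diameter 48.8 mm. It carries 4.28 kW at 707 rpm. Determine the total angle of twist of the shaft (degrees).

ω = 2π·707/60 = 74.04 rad/s, so T = P/ω = 4.28×10³ / 74.04 = 57.81 N·m.
J = πd⁴/32 = π(0.0488)⁴/32 = 5.568×10^-7 m⁴.
θ = T·L/(G·J) = 57.81 × 0.735 / (36.2×10⁹ × 5.568×10^-7) = 2.108×10^-3 rad.

0.121°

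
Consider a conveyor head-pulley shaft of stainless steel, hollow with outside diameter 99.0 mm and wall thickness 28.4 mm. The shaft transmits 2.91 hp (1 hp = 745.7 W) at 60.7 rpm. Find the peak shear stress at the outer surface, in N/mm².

ω = 2π·60.7/60 = 6.356 rad/s, so T = P/ω = 2.91×745.7 / 6.356 = 341.4 N·m.
J = π(d_o⁴ − d_i⁴)/32 = π(0.0990⁴ − 0.0422⁴)/32 = 9.119×10^-6 m⁴.
τ_max = T·r/J = 341.4 × 0.0495 / 9.119×10^-6 = 1.853×10^6 Pa.

1.85 N/mm²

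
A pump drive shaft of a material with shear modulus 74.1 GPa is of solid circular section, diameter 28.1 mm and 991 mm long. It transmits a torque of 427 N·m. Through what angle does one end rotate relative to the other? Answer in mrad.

93.3 mrad

J = πd⁴/32 = π(0.0281)⁴/32 = 6.121×10^-8 m⁴.
θ = T·L/(G·J) = 427.0 × 0.991 / (74.1×10⁹ × 6.121×10^-8) = 0.09329 rad.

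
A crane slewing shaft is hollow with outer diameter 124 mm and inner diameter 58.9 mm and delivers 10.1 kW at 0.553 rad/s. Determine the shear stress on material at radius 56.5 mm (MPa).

ω = 0.553 rad/s, so T = P/ω = 10.1×10³ / 0.5530 = 18260 N·m.
J = π(d_o⁴ − d_i⁴)/32 = π(0.124⁴ − 0.0589⁴)/32 = 2.203×10^-5 m⁴.
Shear stress varies linearly with radius: τ = T·r/J = 18260 × 0.0565 / 2.203×10^-5 = 4.684×10^7 Pa.

46.8 MPa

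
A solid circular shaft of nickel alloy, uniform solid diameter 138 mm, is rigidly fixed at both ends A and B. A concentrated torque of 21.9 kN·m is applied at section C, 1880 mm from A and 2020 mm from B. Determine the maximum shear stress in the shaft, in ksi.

3.19 ksi

With uniform GJ and both ends fixed, compatibility θ_AC = θ_CB gives T_A·a = T_B·b, together with T_A + T_B = T₀.
T_A = T₀·b/(a+b) = 21900·2020/3900 = 11340 N·m; T_B = 10560 N·m.
τ in each portion: τ_AC = 2.20×10^7 Pa, τ_CB = 2.05×10^7 Pa; maximum is in AC.
τ_max = T_AC·r/J = 11340·0.0690/3.56×10^-5 = 2.198×10^7 Pa.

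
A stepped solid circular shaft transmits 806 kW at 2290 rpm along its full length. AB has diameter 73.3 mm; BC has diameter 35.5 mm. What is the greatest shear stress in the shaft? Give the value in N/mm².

383 N/mm²

ω = 2π·2290/60 = 239.8 rad/s, so T = P/ω = 806×10³ / 239.8 = 3361 N·m.
Under the same torque, τ_max = 16T/(πd³) is largest where d is smallest — segment BC (d = 35.5 mm).
τ_max = 16·3361/(π·(0.0355)³) = 3.826×10^8 Pa.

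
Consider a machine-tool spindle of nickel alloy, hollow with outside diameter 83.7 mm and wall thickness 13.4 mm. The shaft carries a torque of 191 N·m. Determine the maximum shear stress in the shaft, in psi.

306 psi

J = π(d_o⁴ − d_i⁴)/32 = π(0.0837⁴ − 0.0569⁴)/32 = 3.789×10^-6 m⁴.
τ_max = T·r/J = 191.0 × 0.0418 / 3.789×10^-6 = 2.109×10^6 Pa.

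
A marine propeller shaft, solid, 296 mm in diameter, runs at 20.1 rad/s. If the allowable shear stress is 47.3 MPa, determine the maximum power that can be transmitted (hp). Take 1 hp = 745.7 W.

J = πd⁴/32 = π(0.296)⁴/32 = 7.536×10^-4 m⁴.
T_max = τ_allow·J/r = 4.73×10^7 × 7.536×10^-4 / 0.148 = 240900 N·m.
ω = 20.1 rad/s, so P_max = T_max·ω = 4.841×10^6 W.

6490 hp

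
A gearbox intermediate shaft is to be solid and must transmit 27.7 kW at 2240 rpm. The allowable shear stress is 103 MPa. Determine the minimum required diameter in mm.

18.0 mm

ω = 2π·2240/60 = 234.6 rad/s, so T = P/ω = 27.7×10³ / 234.6 = 118.1 N·m.
For a solid shaft τ_max = 16T/(πd³), so d = (16T/(π τ_allow))^(1/3) = (16·118.1/(π·1.03×10^8))^(1/3) = 0.01801 m.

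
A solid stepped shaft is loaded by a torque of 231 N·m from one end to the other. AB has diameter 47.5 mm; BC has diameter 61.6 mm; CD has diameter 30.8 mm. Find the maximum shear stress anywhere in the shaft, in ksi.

5.84 ksi

Under the same torque, τ_max = 16T/(πd³) is largest where d is smallest — segment CD (d = 30.8 mm).
τ_max = 16·231.0/(π·(0.0308)³) = 4.027×10^7 Pa.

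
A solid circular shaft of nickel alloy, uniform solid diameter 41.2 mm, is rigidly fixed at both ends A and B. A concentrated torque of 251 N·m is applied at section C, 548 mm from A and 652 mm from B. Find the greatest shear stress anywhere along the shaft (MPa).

With uniform GJ and both ends fixed, compatibility θ_AC = θ_CB gives T_A·a = T_B·b, together with T_A + T_B = T₀.
T_A = T₀·b/(a+b) = 251.0·652/1200 = 136.4 N·m; T_B = 114.6 N·m.
τ in each portion: τ_AC = 9.93×10^6 Pa, τ_CB = 8.35×10^6 Pa; maximum is in AC.
τ_max = T_AC·r/J = 136.4·0.0206/2.83×10^-7 = 9.932×10^6 Pa.

9.93 MPa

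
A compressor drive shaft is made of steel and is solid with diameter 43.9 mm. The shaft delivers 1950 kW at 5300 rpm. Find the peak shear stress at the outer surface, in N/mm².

211 N/mm²

ω = 2π·5300/60 = 555.0 rad/s, so T = P/ω = 1950×10³ / 555.0 = 3513 N·m.
J = πd⁴/32 = π(0.0439)⁴/32 = 3.646×10^-7 m⁴.
τ_max = T·r/J = 3513 × 0.0220 / 3.646×10^-7 = 2.115×10^8 Pa.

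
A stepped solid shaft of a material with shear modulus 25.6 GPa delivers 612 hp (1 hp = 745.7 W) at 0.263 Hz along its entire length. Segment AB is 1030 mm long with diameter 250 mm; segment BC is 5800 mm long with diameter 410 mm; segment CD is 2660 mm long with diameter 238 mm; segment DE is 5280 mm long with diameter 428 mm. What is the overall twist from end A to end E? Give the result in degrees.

9.16°

ω = 2π·0.263 = 1.652 rad/s, so T = P/ω = 612×745.7 / 1.652 = 276200 N·m.
J_AB = π(0.250)⁴/32 = 3.83×10^-4 m⁴; J_BC = π(0.410)⁴/32 = 2.77×10^-3 m⁴; J_CD = π(0.238)⁴/32 = 3.15×10^-4 m⁴; J_DE = π(0.428)⁴/32 = 3.29×10^-3 m⁴.
θ = (T/G)·Σ L_i/J_i = (276200/25.6×10⁹)·(1.03/3.83×10^-4 + 5.80/2.77×10^-3 + 2.66/3.15×10^-4 + 5.28/3.29×10^-3) = 0.1599 rad.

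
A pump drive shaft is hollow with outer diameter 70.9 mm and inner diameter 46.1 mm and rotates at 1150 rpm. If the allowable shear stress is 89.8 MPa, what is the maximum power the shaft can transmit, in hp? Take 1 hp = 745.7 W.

J = π(d_o⁴ − d_i⁴)/32 = π(0.0709⁴ − 0.0461⁴)/32 = 2.037×10^-6 m⁴.
T_max = τ_allow·J/r = 8.98×10^7 × 2.037×10^-6 / 0.0355 = 5161 N·m.
ω = 2π·1150/60 = 120.4 rad/s, so P_max = T_max·ω = 6.215×10^5 W.

833 hp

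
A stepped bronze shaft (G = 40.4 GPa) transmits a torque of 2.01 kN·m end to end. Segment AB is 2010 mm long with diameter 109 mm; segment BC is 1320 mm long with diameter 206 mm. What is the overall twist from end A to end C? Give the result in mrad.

J_AB = π(0.109)⁴/32 = 1.39×10^-5 m⁴; J_BC = π(0.206)⁴/32 = 1.77×10^-4 m⁴.
θ = (T/G)·Σ L_i/J_i = (2010/40.4×10⁹)·(2.01/1.39×10^-5 + 1.32/1.77×10^-4) = 7.588×10^-3 rad.

7.59 mrad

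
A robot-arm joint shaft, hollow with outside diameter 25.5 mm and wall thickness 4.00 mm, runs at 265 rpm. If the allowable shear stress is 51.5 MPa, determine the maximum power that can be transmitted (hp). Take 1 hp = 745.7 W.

J = π(d_o⁴ − d_i⁴)/32 = π(0.0255⁴ − 0.0175⁴)/32 = 3.230×10^-8 m⁴.
T_max = τ_allow·J/r = 5.15×10^7 × 3.230×10^-8 / 0.0127 = 130.5 N·m.
ω = 2π·265/60 = 27.75 rad/s, so P_max = T_max·ω = 3621 W.

4.86 hp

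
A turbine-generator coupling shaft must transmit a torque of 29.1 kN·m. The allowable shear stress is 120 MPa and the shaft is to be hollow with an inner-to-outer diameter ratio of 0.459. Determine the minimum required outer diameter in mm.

For a hollow shaft with d_i/d_o = 0.459: τ_max = 16T/(π d_o³ (1−k⁴)), so d_o = [16T/(π τ_allow (1−k⁴))]^(1/3) = [16·29100/(π·1.20×10^8·0.9556)]^(1/3) = 0.1089 m.

109 mm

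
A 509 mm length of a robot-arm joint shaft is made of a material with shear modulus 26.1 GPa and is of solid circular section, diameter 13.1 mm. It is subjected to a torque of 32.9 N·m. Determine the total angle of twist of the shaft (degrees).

12.7°

J = πd⁴/32 = π(0.0131)⁴/32 = 2.891×10^-9 m⁴.
θ = T·L/(G·J) = 32.90 × 0.509 / (26.1×10⁹ × 2.891×10^-9) = 0.2219 rad.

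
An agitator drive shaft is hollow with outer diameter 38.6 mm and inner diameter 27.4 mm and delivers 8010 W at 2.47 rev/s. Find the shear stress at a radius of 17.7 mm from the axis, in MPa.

56.2 MPa

ω = 2π·2.47 = 15.52 rad/s, so T = P/ω = 8010 / 15.52 = 516.1 N·m.
J = π(d_o⁴ − d_i⁴)/32 = π(0.0386⁴ − 0.0274⁴)/32 = 1.626×10^-7 m⁴.
Shear stress varies linearly with radius: τ = T·r/J = 516.1 × 0.0177 / 1.626×10^-7 = 5.618×10^7 Pa.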